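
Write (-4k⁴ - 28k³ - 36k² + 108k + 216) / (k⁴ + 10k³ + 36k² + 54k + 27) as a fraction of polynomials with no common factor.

(-4k + 8)/(k + 1)

Repeated division with remainder:
  -4k⁴ - 28k³ - 36k² + 108k + 216 = (-4)(k⁴ + 10k³ + 36k² + 54k + 27) + (12k³ + 108k² + 324k + 324)
  k⁴ + 10k³ + 36k² + 54k + 27 = ((1/12)k + 1/12)(12k³ + 108k² + 324k + 324) + (0)
Last nonzero remainder: 12k³ + 108k² + 324k + 324. Dividing through by 12 gives the monic gcd k³ + 9k² + 27k + 27.
Cancel k³ + 9k² + 27k + 27 from numerator and denominator to get the reduced form.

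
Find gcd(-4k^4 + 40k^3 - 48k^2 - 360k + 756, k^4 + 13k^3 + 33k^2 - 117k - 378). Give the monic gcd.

k^2 - 9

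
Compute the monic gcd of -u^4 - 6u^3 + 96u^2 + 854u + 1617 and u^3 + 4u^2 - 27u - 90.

u + 3

Euclidean algorithm in ℚ[u]:
  -u^4 - 6u^3 + 96u^2 + 854u + 1617 = (-u - 2)(u^3 + 4u^2 - 27u - 90) + (77u^2 + 710u + 1437)
  u^3 + 4u^2 - 27u - 90 = ((1/77)u - 402/5929)(77u^2 + 710u + 1437) + ((14688/5929)u + 44064/5929)
  77u^2 + 710u + 1437 = ((456533/14688)u + 2839991/14688)((14688/5929)u + 44064/5929) + (0)
Last nonzero remainder: (14688/5929)u + 44064/5929. Dividing through by 14688/5929 gives the monic gcd u + 3.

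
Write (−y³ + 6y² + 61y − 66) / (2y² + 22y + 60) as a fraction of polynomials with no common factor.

Apply the Euclidean algorithm:
  −y³ + 6y² + 61y − 66 = (−(1/2)y + 17/2)(2y² + 22y + 60) + (−96y − 576)
  2y² + 22y + 60 = (−(1/48)y − 5/48)(−96y − 576) + (0)
Last nonzero remainder: −96y − 576. Dividing through by −96 gives the monic gcd y + 6.
Cancel y + 6 from numerator and denominator to get the reduced form.

(−y² + 12y − 11)/(2y + 10)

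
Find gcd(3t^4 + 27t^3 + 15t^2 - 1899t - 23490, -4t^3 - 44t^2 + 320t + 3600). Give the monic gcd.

t^2 + t - 90

Euclidean algorithm in ℚ[t]:
  3t^4 + 27t^3 + 15t^2 - 1899t - 23490 = (-(3/4)t + 3/2)(-4t^3 - 44t^2 + 320t + 3600) + (321t^2 + 321t - 28890)
  -4t^3 - 44t^2 + 320t + 3600 = (-(4/321)t - 40/321)(321t^2 + 321t - 28890) + (0)
Last nonzero remainder: 321t^2 + 321t - 28890. Dividing through by 321 gives the monic gcd t^2 + t - 90.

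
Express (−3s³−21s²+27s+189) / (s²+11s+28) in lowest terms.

Apply the Euclidean algorithm:
  −3s³−21s²+27s+189 = (−3s+12)(s²+11s+28) + (−21s−147)
  s²+11s+28 = (−(1/21)s−4/21)(−21s−147) + (0)
Last nonzero remainder: −21s−147. Dividing through by −21 gives the monic gcd s+7.
Cancel s+7 from numerator and denominator to get the reduced form.

(−3s²+27)/(s+4)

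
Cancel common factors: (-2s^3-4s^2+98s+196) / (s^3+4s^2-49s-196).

(-2s-4)/(s+4)

Apply the Euclidean algorithm:
  -2s^3-4s^2+98s+196 = (-2)(s^3+4s^2-49s-196) + (4s^2-196)
  s^3+4s^2-49s-196 = ((1/4)s+1)(4s^2-196) + (0)
Last nonzero remainder: 4s^2-196. Dividing through by 4 gives the monic gcd s^2-49.
Cancel s^2-49 from numerator and denominator to get the reduced form.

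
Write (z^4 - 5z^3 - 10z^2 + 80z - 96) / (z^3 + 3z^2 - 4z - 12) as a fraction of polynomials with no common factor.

Apply the Euclidean algorithm:
  z^4 - 5z^3 - 10z^2 + 80z - 96 = (z - 8)(z^3 + 3z^2 - 4z - 12) + (18z^2 + 60z - 192)
  z^3 + 3z^2 - 4z - 12 = ((1/18)z - 1/54)(18z^2 + 60z - 192) + ((70/9)z - 140/9)
  18z^2 + 60z - 192 = ((81/35)z + 432/35)((70/9)z - 140/9) + (0)
Last nonzero remainder: (70/9)z - 140/9. Dividing through by 70/9 gives the monic gcd z - 2.
Cancel z - 2 from numerator and denominator to get the reduced form.

(z^3 - 3z^2 - 16z + 48)/(z^2 + 5z + 6)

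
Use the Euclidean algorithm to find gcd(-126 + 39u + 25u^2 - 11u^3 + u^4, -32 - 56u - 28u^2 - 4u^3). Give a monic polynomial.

2 + u

Apply the Euclidean algorithm:
  u^4 - 11u^3 + 25u^2 + 39u - 126 = (-(1/4)u + 9/2)(-4u^3 - 28u^2 - 56u - 32) + (137u^2 + 283u + 18)
  -4u^3 - 28u^2 - 56u - 32 = (-(4/137)u - 2704/18769)(137u^2 + 283u + 18) + (-(275968/18769)u - 551936/18769)
  137u^2 + 283u + 18 = (-(2571353/275968)u - 168921/275968)(-(275968/18769)u - 551936/18769) + (0)
Last nonzero remainder: -(275968/18769)u - 551936/18769. Dividing through by -275968/18769 gives the monic gcd u + 2.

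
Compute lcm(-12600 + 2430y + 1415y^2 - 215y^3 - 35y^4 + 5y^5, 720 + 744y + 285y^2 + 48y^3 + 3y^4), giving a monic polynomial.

-30240 - 11808y + 4278y^2 + 1951y^3 - 102y^4 - 80y^5 + y^7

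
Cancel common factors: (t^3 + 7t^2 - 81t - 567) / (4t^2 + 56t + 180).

(t^2 - 2t - 63)/(4t + 20)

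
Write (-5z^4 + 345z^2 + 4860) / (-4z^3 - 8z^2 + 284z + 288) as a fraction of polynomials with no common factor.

Euclidean algorithm in ℚ[z]:
  -5z^4 + 345z^2 + 4860 = ((5/4)z - 5/2)(-4z^3 - 8z^2 + 284z + 288) + (-30z^2 + 350z + 5580)
  -4z^3 - 8z^2 + 284z + 288 = ((2/15)z + 82/45)(-30z^2 + 350z + 5580) + (-(9880/9)z - 9880)
  -30z^2 + 350z + 5580 = ((27/988)z - 279/494)(-(9880/9)z - 9880) + (0)
Last nonzero remainder: -(9880/9)z - 9880. Dividing through by -9880/9 gives the monic gcd z + 9.
Cancel z + 9 from numerator and denominator to get the reduced form.

(5z^3 - 45z^2 + 60z - 540)/(4z^2 - 28z - 32)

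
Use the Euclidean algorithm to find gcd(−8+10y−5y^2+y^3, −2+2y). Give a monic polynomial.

1

Repeated division with remainder:
  y^3−5y^2+10y−8 = ((1/2)y^2−2y+3)(2y−2) + (−2)
  2y−2 = (−y+1)(−2) + (0)
The last nonzero remainder is the constant −2, so the polynomials are coprime and gcd = 1.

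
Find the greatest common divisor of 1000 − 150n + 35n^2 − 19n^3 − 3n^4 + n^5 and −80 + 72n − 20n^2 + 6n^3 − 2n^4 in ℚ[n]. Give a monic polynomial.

Euclidean algorithm in ℚ[n]:
  n^5 − 3n^4 − 19n^3 + 35n^2 − 150n + 1000 = (−(1/2)n)(−2n^4 + 6n^3 − 20n^2 + 72n − 80) + (−29n^3 + 71n^2 − 190n + 1000)
  −2n^4 + 6n^3 − 20n^2 + 72n − 80 = ((2/29)n − 32/841)(−29n^3 + 71n^2 − 190n + 1000) + (−(3528/841)n^2 − (3528/841)n − 35280/841)
  −29n^3 + 71n^2 − 190n + 1000 = ((24389/3528)n − 21025/882)(−(3528/841)n^2 − (3528/841)n − 35280/841) + (0)
Last nonzero remainder: −(3528/841)n^2 − (3528/841)n − 35280/841. Dividing through by −3528/841 gives the monic gcd n^2 + n + 10.

10 + n + n^2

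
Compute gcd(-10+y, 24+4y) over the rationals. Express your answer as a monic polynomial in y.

Apply the Euclidean algorithm:
  y-10 = (1/4)(4y+24) + (-16)
  4y+24 = (-(1/4)y-3/2)(-16) + (0)
The last nonzero remainder is the constant -16, so the polynomials are coprime and gcd = 1.

1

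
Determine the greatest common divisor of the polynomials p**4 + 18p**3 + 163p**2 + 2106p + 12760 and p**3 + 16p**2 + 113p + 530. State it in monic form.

Euclidean algorithm in ℚ[p]:
  p**4 + 18p**3 + 163p**2 + 2106p + 12760 = (p + 2)(p**3 + 16p**2 + 113p + 530) + (18p**2 + 1350p + 11700)
  p**3 + 16p**2 + 113p + 530 = ((1/18)p − 59/18)(18p**2 + 1350p + 11700) + (3888p + 38880)
  18p**2 + 1350p + 11700 = ((1/216)p + 65/216)(3888p + 38880) + (0)
Last nonzero remainder: 3888p + 38880. Dividing through by 3888 gives the monic gcd p + 10.

p + 10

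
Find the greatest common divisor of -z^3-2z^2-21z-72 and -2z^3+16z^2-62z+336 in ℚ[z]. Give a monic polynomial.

Euclidean algorithm in ℚ[z]:
  -z^3-2z^2-21z-72 = (1/2)(-2z^3+16z^2-62z+336) + (-10z^2+10z-240)
  -2z^3+16z^2-62z+336 = ((1/5)z-7/5)(-10z^2+10z-240) + (0)
Last nonzero remainder: -10z^2+10z-240. Dividing through by -10 gives the monic gcd z^2-z+24.

z^2-z+24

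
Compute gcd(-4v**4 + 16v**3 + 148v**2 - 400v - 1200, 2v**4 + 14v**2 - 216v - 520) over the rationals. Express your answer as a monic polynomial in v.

v**2 - 3v - 10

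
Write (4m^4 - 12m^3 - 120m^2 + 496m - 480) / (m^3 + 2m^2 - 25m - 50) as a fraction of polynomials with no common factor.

(4m^3 + 8m^2 - 80m + 96)/(m^2 + 7m + 10)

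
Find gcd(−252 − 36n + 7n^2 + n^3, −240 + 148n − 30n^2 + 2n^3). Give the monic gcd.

−6 + n

Euclidean algorithm in ℚ[n]:
  n^3 + 7n^2 − 36n − 252 = (1/2)(2n^3 − 30n^2 + 148n − 240) + (22n^2 − 110n − 132)
  2n^3 − 30n^2 + 148n − 240 = ((1/11)n − 10/11)(22n^2 − 110n − 132) + (60n − 360)
  22n^2 − 110n − 132 = ((11/30)n + 11/30)(60n − 360) + (0)
Last nonzero remainder: 60n − 360. Dividing through by 60 gives the monic gcd n − 6.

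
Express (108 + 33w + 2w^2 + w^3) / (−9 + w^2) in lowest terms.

Euclidean algorithm in ℚ[w]:
  w^3 + 2w^2 + 33w + 108 = (w + 2)(w^2 − 9) + (42w + 126)
  w^2 − 9 = ((1/42)w − 1/14)(42w + 126) + (0)
Last nonzero remainder: 42w + 126. Dividing through by 42 gives the monic gcd w + 3.
Cancel w + 3 from numerator and denominator to get the reduced form.

(36 − w + w^2)/(−3 + w)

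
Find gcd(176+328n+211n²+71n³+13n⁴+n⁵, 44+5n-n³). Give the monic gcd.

Apply the Euclidean algorithm:
  n⁵+13n⁴+71n³+211n²+328n+176 = (-n²-13n-76)(-n³+5n+44) + (320n²+1280n+3520)
  -n³+5n+44 = (-(1/320)n+1/80)(320n²+1280n+3520) + (0)
Last nonzero remainder: 320n²+1280n+3520. Dividing through by 320 gives the monic gcd n²+4n+11.

11+4n+n²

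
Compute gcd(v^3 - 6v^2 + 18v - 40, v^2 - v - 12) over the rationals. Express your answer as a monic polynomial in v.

v - 4

Apply the Euclidean algorithm:
  v^3 - 6v^2 + 18v - 40 = (v - 5)(v^2 - v - 12) + (25v - 100)
  v^2 - v - 12 = ((1/25)v + 3/25)(25v - 100) + (0)
Last nonzero remainder: 25v - 100. Dividing through by 25 gives the monic gcd v - 4.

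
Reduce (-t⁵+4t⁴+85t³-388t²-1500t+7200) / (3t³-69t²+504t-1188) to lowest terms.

Apply the Euclidean algorithm:
  -t⁵+4t⁴+85t³-388t²-1500t+7200 = (-(1/3)t²-(19/3)t-184/3)(3t³-69t²+504t-1188) + (-1824t²+21888t-65664)
  3t³-69t²+504t-1188 = (-(1/608)t+11/608)(-1824t²+21888t-65664) + (0)
Last nonzero remainder: -1824t²+21888t-65664. Dividing through by -1824 gives the monic gcd t²-12t+36.
Cancel t²-12t+36 from numerator and denominator to get the reduced form.

(-t³-8t²+25t+200)/(3t-33)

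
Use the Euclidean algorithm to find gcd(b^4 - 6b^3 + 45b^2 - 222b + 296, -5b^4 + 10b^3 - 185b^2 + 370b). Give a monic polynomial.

b^3 - 2b^2 + 37b - 74

Repeated division with remainder:
  b^4 - 6b^3 + 45b^2 - 222b + 296 = (-1/5)(-5b^4 + 10b^3 - 185b^2 + 370b) + (-4b^3 + 8b^2 - 148b + 296)
  -5b^4 + 10b^3 - 185b^2 + 370b = ((5/4)b)(-4b^3 + 8b^2 - 148b + 296) + (0)
Last nonzero remainder: -4b^3 + 8b^2 - 148b + 296. Dividing through by -4 gives the monic gcd b^3 - 2b^2 + 37b - 74.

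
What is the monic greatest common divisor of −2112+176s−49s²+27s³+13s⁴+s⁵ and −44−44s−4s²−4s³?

11+s²

Euclidean algorithm in ℚ[s]:
  s⁵+13s⁴+27s³−49s²+176s−2112 = (−(1/4)s²−3s−1)(−4s³−4s²−44s−44) + (−196s²−2156)
  −4s³−4s²−44s−44 = ((1/49)s+1/49)(−196s²−2156) + (0)
Last nonzero remainder: −196s²−2156. Dividing through by −196 gives the monic gcd s²+11.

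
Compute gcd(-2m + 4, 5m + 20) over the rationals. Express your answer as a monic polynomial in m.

Apply the Euclidean algorithm:
  -2m + 4 = (-2/5)(5m + 20) + (12)
  5m + 20 = ((5/12)m + 5/3)(12) + (0)
The last nonzero remainder is the constant 12, so the polynomials are coprime and gcd = 1.

1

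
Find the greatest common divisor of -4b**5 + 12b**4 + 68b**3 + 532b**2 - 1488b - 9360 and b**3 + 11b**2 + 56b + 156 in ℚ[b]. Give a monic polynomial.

By polynomial division,
  -4b**5 + 12b**4 + 68b**3 + 532b**2 - 1488b - 9360 = (-4b**2 + 56b - 324)(b**3 + 11b**2 + 56b + 156) + (1584b**2 + 7920b + 41184)
  b**3 + 11b**2 + 56b + 156 = ((1/1584)b + 1/264)(1584b**2 + 7920b + 41184) + (0)
Last nonzero remainder: 1584b**2 + 7920b + 41184. Dividing through by 1584 gives the monic gcd b**2 + 5b + 26.

b**2 + 5b + 26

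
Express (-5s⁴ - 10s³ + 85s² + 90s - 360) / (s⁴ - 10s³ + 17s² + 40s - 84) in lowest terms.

(-5s² - 35s - 60)/(s² - 5s - 14)

Repeated division with remainder:
  -5s⁴ - 10s³ + 85s² + 90s - 360 = (-5)(s⁴ - 10s³ + 17s² + 40s - 84) + (-60s³ + 170s² + 290s - 780)
  s⁴ - 10s³ + 17s² + 40s - 84 = (-(1/60)s + 43/360)(-60s³ + 170s² + 290s - 780) + ((55/36)s² - (275/36)s + 55/6)
  -60s³ + 170s² + 290s - 780 = (-(432/11)s - 936/11)((55/36)s² - (275/36)s + 55/6) + (0)
Last nonzero remainder: (55/36)s² - (275/36)s + 55/6. Dividing through by 55/36 gives the monic gcd s² - 5s + 6.
Cancel s² - 5s + 6 from numerator and denominator to get the reduced form.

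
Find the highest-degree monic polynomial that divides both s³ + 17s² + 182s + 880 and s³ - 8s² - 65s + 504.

s + 8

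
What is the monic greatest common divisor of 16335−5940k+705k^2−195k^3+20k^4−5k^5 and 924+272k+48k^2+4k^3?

Euclidean algorithm in ℚ[k]:
  −5k^5+20k^4−195k^3+705k^2−5940k+16335 = (−(5/4)k^2+20k−815/4)(4k^3+48k^2+272k+924) + (6200k^2+31000k+204600)
  4k^3+48k^2+272k+924 = ((1/1550)k+7/1550)(6200k^2+31000k+204600) + (0)
Last nonzero remainder: 6200k^2+31000k+204600. Dividing through by 6200 gives the monic gcd k^2+5k+33.

33+5k+k^2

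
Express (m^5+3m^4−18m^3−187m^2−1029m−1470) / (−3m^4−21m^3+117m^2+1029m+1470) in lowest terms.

(−m^2−3m−21)/(3m+21)

Euclidean algorithm in ℚ[m]:
  m^5+3m^4−18m^3−187m^2−1029m−1470 = (−(1/3)m+4/3)(−3m^4−21m^3+117m^2+1029m+1470) + (49m^3−1911m−3430)
  −3m^4−21m^3+117m^2+1029m+1470 = (−(3/49)m−3/7)(49m^3−1911m−3430) + (0)
Last nonzero remainder: 49m^3−1911m−3430. Dividing through by 49 gives the monic gcd m^3−39m−70.
Cancel m^3−39m−70 from numerator and denominator to get the reduced form.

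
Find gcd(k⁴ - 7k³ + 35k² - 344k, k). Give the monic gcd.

By polynomial division,
  k⁴ - 7k³ + 35k² - 344k = (k³ - 7k² + 35k - 344)(k) + (0)
The last nonzero remainder k is already monic.

k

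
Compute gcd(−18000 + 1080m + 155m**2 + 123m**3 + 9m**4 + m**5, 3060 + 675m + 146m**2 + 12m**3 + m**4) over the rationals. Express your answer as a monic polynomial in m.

Apply the Euclidean algorithm:
  m**5 + 9m**4 + 123m**3 + 155m**2 + 1080m − 18000 = (m − 3)(m**4 + 12m**3 + 146m**2 + 675m + 3060) + (13m**3 − 82m**2 + 45m − 8820)
  m**4 + 12m**3 + 146m**2 + 675m + 3060 = ((1/13)m + 238/169)(13m**3 − 82m**2 + 45m − 8820) + ((43605/169)m**2 + (218025/169)m + 2616300/169)
  13m**3 − 82m**2 + 45m − 8820 = ((2197/43605)m − 8281/14535)((43605/169)m**2 + (218025/169)m + 2616300/169) + (0)
Last nonzero remainder: (43605/169)m**2 + (218025/169)m + 2616300/169. Dividing through by 43605/169 gives the monic gcd m**2 + 5m + 60.

60 + 5m + m**2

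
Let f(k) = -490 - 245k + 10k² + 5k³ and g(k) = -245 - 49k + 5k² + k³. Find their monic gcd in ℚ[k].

Apply the Euclidean algorithm:
  5k³ + 10k² - 245k - 490 = (5)(k³ + 5k² - 49k - 245) + (-15k² + 735)
  k³ + 5k² - 49k - 245 = (-(1/15)k - 1/3)(-15k² + 735) + (0)
Last nonzero remainder: -15k² + 735. Dividing through by -15 gives the monic gcd k² - 49.

-49 + k²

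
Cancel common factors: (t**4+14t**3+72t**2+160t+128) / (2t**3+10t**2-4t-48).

(t**3+10t**2+32t+32)/(2t**2+2t-12)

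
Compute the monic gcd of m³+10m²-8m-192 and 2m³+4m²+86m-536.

Euclidean algorithm in ℚ[m]:
  m³+10m²-8m-192 = (1/2)(2m³+4m²+86m-536) + (8m²-51m+76)
  2m³+4m²+86m-536 = ((1/4)m+67/32)(8m²-51m+76) + ((5561/32)m-5561/8)
  8m²-51m+76 = ((256/5561)m-608/5561)((5561/32)m-5561/8) + (0)
Last nonzero remainder: (5561/32)m-5561/8. Dividing through by 5561/32 gives the monic gcd m-4.

m-4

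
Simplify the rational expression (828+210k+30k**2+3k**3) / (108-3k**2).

Euclidean algorithm in ℚ[k]:
  3k**3+30k**2+210k+828 = (-k-10)(-3k**2+108) + (318k+1908)
  -3k**2+108 = (-(1/106)k+3/53)(318k+1908) + (0)
Last nonzero remainder: 318k+1908. Dividing through by 318 gives the monic gcd k+6.
Cancel k+6 from numerator and denominator to get the reduced form.

(-46-4k-k**2)/(-6+k)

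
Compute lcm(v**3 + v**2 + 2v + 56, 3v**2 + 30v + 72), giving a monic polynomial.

Repeated division with remainder:
  v**3 + v**2 + 2v + 56 = ((1/3)v - 3)(3v**2 + 30v + 72) + (68v + 272)
  3v**2 + 30v + 72 = ((3/68)v + 9/34)(68v + 272) + (0)
Last nonzero remainder: 68v + 272. Dividing through by 68 gives the monic gcd v + 4.
Then lcm(f, g) = f·g / gcd(f, g); expanding and making the result monic gives the answer.

v**4 + 7v**3 + 8v**2 + 68v + 336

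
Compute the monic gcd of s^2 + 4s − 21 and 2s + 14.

s + 7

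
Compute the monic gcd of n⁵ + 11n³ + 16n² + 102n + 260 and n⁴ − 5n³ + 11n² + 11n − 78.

n³ − 2n² + 5n + 26

Apply the Euclidean algorithm:
  n⁵ + 11n³ + 16n² + 102n + 260 = (n + 5)(n⁴ − 5n³ + 11n² + 11n − 78) + (25n³ − 50n² + 125n + 650)
  n⁴ − 5n³ + 11n² + 11n − 78 = ((1/25)n − 3/25)(25n³ − 50n² + 125n + 650) + (0)
Last nonzero remainder: 25n³ − 50n² + 125n + 650. Dividing through by 25 gives the monic gcd n³ − 2n² + 5n + 26.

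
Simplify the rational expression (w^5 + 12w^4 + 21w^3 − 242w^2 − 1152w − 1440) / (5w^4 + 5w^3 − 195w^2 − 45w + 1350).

(w^2 + 8w + 16)/(5w − 15)

Apply the Euclidean algorithm:
  w^5 + 12w^4 + 21w^3 − 242w^2 − 1152w − 1440 = ((1/5)w + 11/5)(5w^4 + 5w^3 − 195w^2 − 45w + 1350) + (49w^3 + 196w^2 − 1323w − 4410)
  5w^4 + 5w^3 − 195w^2 − 45w + 1350 = ((5/49)w − 15/49)(49w^3 + 196w^2 − 1323w − 4410) + (0)
Last nonzero remainder: 49w^3 + 196w^2 − 1323w − 4410. Dividing through by 49 gives the monic gcd w^3 + 4w^2 − 27w − 90.
Cancel w^3 + 4w^2 − 27w − 90 from numerator and denominator to get the reduced form.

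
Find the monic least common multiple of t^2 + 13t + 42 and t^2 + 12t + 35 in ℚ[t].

Apply the Euclidean algorithm:
  t^2 + 13t + 42 = (t^2 + 12t + 35) + (t + 7)
  t^2 + 12t + 35 = (t + 5)(t + 7) + (0)
The last nonzero remainder t + 7 is already monic.
Then lcm(f, g) = f·g / gcd(f, g); expanding and making the result monic gives the answer.

t^3 + 18t^2 + 107t + 210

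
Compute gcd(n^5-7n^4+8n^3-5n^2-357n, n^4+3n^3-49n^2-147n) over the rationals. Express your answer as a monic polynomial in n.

n^3-4n^2-21n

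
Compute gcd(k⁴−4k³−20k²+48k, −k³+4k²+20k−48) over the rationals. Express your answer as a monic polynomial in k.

Repeated division with remainder:
  k⁴−4k³−20k²+48k = (−k)(−k³+4k²+20k−48) + (0)
Last nonzero remainder: −k³+4k²+20k−48. Dividing through by −1 gives the monic gcd k³−4k²−20k+48.

k³−4k²−20k+48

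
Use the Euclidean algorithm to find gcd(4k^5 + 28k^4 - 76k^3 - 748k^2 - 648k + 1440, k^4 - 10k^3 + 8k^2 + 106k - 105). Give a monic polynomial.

k^3 - 3k^2 - 13k + 15

By polynomial division,
  4k^5 + 28k^4 - 76k^3 - 748k^2 - 648k + 1440 = (4k + 68)(k^4 - 10k^3 + 8k^2 + 106k - 105) + (572k^3 - 1716k^2 - 7436k + 8580)
  k^4 - 10k^3 + 8k^2 + 106k - 105 = ((1/572)k - 7/572)(572k^3 - 1716k^2 - 7436k + 8580) + (0)
Last nonzero remainder: 572k^3 - 1716k^2 - 7436k + 8580. Dividing through by 572 gives the monic gcd k^3 - 3k^2 - 13k + 15.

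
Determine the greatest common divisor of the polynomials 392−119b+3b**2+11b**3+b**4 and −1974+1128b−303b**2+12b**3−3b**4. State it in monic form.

7−4b+b**2

By polynomial division,
  b**4+11b**3+3b**2−119b+392 = (−1/3)(−3b**4+12b**3−303b**2+1128b−1974) + (15b**3−98b**2+257b−266)
  −3b**4+12b**3−303b**2+1128b−1974 = (−(1/5)b−38/75)(15b**3−98b**2+257b−266) + (−(22594/75)b**2+(90376/75)b−158158/75)
  15b**3−98b**2+257b−266 = (−(1125/22594)b+1425/11297)(−(22594/75)b**2+(90376/75)b−158158/75) + (0)
Last nonzero remainder: −(22594/75)b**2+(90376/75)b−158158/75. Dividing through by −22594/75 gives the monic gcd b**2−4b+7.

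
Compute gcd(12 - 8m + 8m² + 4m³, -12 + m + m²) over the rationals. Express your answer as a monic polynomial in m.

Apply the Euclidean algorithm:
  4m³ + 8m² - 8m + 12 = (4m + 4)(m² + m - 12) + (36m + 60)
  m² + m - 12 = ((1/36)m - 1/54)(36m + 60) + (-98/9)
  36m + 60 = (-(162/49)m - 270/49)(-98/9) + (0)
The last nonzero remainder is the constant -98/9, so the polynomials are coprime and gcd = 1.

1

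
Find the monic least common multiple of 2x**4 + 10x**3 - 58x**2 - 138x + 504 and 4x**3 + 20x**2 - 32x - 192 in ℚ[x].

Repeated division with remainder:
  2x**4 + 10x**3 - 58x**2 - 138x + 504 = ((1/2)x)(4x**3 + 20x**2 - 32x - 192) + (-42x**2 - 42x + 504)
  4x**3 + 20x**2 - 32x - 192 = (-(2/21)x - 8/21)(-42x**2 - 42x + 504) + (0)
Last nonzero remainder: -42x**2 - 42x + 504. Dividing through by -42 gives the monic gcd x**2 + x - 12.
Then lcm(f, g) = f·g / gcd(f, g); expanding and making the result monic gives the answer.

x**5 + 9x**4 - 9x**3 - 185x**2 - 24x + 1008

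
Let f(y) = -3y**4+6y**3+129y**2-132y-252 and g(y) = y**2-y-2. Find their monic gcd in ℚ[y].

By polynomial division,
  -3y**4+6y**3+129y**2-132y-252 = (-3y**2+3y+126)(y**2-y-2) + (0)
The last nonzero remainder y**2-y-2 is already monic.

y**2-y-2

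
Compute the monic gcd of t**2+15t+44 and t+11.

t+11

Euclidean algorithm in ℚ[t]:
  t**2+15t+44 = (t+4)(t+11) + (0)
The last nonzero remainder t+11 is already monic.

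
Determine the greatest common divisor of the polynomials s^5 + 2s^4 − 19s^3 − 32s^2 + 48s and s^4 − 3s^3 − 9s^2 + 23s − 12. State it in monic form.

s^3 − 2s^2 − 11s + 12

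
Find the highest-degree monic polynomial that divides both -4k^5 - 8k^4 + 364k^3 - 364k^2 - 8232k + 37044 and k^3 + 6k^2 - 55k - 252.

Apply the Euclidean algorithm:
  -4k^5 - 8k^4 + 364k^3 - 364k^2 - 8232k + 37044 = (-4k^2 + 16k + 48)(k^3 + 6k^2 - 55k - 252) + (-780k^2 - 1560k + 49140)
  k^3 + 6k^2 - 55k - 252 = (-(1/780)k - 1/195)(-780k^2 - 1560k + 49140) + (0)
Last nonzero remainder: -780k^2 - 1560k + 49140. Dividing through by -780 gives the monic gcd k^2 + 2k - 63.

k^2 + 2k - 63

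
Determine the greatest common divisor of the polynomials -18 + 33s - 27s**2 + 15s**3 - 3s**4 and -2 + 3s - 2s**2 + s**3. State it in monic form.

-2 + 3s - 2s**2 + s**3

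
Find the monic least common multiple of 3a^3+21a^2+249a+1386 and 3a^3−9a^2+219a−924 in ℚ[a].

a^4+3a^3+55a^2+130a−1848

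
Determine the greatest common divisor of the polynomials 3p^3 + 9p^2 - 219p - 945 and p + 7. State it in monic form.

p + 7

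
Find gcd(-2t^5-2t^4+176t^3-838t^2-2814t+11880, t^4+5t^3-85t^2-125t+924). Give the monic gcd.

t^3+12t^2-t-132

Apply the Euclidean algorithm:
  -2t^5-2t^4+176t^3-838t^2-2814t+11880 = (-2t+8)(t^4+5t^3-85t^2-125t+924) + (-34t^3-408t^2+34t+4488)
  t^4+5t^3-85t^2-125t+924 = (-(1/34)t+7/34)(-34t^3-408t^2+34t+4488) + (0)
Last nonzero remainder: -34t^3-408t^2+34t+4488. Dividing through by -34 gives the monic gcd t^3+12t^2-t-132.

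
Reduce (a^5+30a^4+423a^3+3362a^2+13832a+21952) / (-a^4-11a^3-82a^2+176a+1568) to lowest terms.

By polynomial division,
  a^5+30a^4+423a^3+3362a^2+13832a+21952 = (-a-19)(-a^4-11a^3-82a^2+176a+1568) + (132a^3+1980a^2+18744a+51744)
  -a^4-11a^3-82a^2+176a+1568 = (-(1/132)a+1/33)(132a^3+1980a^2+18744a+51744) + (0)
Last nonzero remainder: 132a^3+1980a^2+18744a+51744. Dividing through by 132 gives the monic gcd a^3+15a^2+142a+392.
Cancel a^3+15a^2+142a+392 from numerator and denominator to get the reduced form.

(-a^2-15a-56)/(a-4)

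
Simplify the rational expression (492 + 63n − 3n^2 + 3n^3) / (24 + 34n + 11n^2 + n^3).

By polynomial division,
  3n^3 − 3n^2 + 63n + 492 = (3)(n^3 + 11n^2 + 34n + 24) + (−36n^2 − 39n + 420)
  n^3 + 11n^2 + 34n + 24 = (−(1/36)n − 119/432)(−36n^2 − 39n + 420) + ((5029/144)n + 5029/36)
  −36n^2 − 39n + 420 = (−(5184/5029)n + 15120/5029)((5029/144)n + 5029/36) + (0)
Last nonzero remainder: (5029/144)n + 5029/36. Dividing through by 5029/144 gives the monic gcd n + 4.
Cancel n + 4 from numerator and denominator to get the reduced form.

(123 − 15n + 3n^2)/(6 + 7n + n^2)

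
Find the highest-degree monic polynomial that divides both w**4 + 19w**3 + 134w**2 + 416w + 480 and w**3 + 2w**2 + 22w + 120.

Euclidean algorithm in ℚ[w]:
  w**4 + 19w**3 + 134w**2 + 416w + 480 = (w + 17)(w**3 + 2w**2 + 22w + 120) + (78w**2 − 78w − 1560)
  w**3 + 2w**2 + 22w + 120 = ((1/78)w + 1/26)(78w**2 − 78w − 1560) + (45w + 180)
  78w**2 − 78w − 1560 = ((26/15)w − 26/3)(45w + 180) + (0)
Last nonzero remainder: 45w + 180. Dividing through by 45 gives the monic gcd w + 4.

w + 4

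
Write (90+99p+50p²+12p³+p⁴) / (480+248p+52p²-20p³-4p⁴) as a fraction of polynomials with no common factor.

(-3-p)/(-16+4p)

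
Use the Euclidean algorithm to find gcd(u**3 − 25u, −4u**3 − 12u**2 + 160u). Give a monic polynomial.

By polynomial division,
  u**3 − 25u = (−1/4)(−4u**3 − 12u**2 + 160u) + (−3u**2 + 15u)
  −4u**3 − 12u**2 + 160u = ((4/3)u + 32/3)(−3u**2 + 15u) + (0)
Last nonzero remainder: −3u**2 + 15u. Dividing through by −3 gives the monic gcd u**2 − 5u.

u**2 − 5u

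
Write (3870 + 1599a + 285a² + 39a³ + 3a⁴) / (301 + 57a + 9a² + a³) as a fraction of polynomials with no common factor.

Euclidean algorithm in ℚ[a]:
  3a⁴ + 39a³ + 285a² + 1599a + 3870 = (3a + 12)(a³ + 9a² + 57a + 301) + (6a² + 12a + 258)
  a³ + 9a² + 57a + 301 = ((1/6)a + 7/6)(6a² + 12a + 258) + (0)
Last nonzero remainder: 6a² + 12a + 258. Dividing through by 6 gives the monic gcd a² + 2a + 43.
Cancel a² + 2a + 43 from numerator and denominator to get the reduced form.

(90 + 33a + 3a²)/(7 + a)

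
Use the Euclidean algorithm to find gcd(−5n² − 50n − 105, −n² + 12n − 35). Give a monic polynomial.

1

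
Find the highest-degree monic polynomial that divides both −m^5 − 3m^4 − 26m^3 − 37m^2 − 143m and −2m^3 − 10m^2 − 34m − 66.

m^2 + 2m + 11

By polynomial division,
  −m^5 − 3m^4 − 26m^3 − 37m^2 − 143m = ((1/2)m^2 − m + 19/2)(−2m^3 − 10m^2 − 34m − 66) + (57m^2 + 114m + 627)
  −2m^3 − 10m^2 − 34m − 66 = (−(2/57)m − 2/19)(57m^2 + 114m + 627) + (0)
Last nonzero remainder: 57m^2 + 114m + 627. Dividing through by 57 gives the monic gcd m^2 + 2m + 11.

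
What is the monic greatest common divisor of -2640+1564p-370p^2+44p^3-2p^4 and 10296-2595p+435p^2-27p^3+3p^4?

33-8p+p^2

Apply the Euclidean algorithm:
  -2p^4+44p^3-370p^2+1564p-2640 = (-2/3)(3p^4-27p^3+435p^2-2595p+10296) + (26p^3-80p^2-166p+4224)
  3p^4-27p^3+435p^2-2595p+10296 = ((3/26)p-231/338)(26p^3-80p^2-166p+4224) + ((67512/169)p^2-(540096/169)p+2227896/169)
  26p^3-80p^2-166p+4224 = ((2197/33756)p+2704/8439)((67512/169)p^2-(540096/169)p+2227896/169) + (0)
Last nonzero remainder: (67512/169)p^2-(540096/169)p+2227896/169. Dividing through by 67512/169 gives the monic gcd p^2-8p+33.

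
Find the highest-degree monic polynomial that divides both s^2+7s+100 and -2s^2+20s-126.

1

Euclidean algorithm in ℚ[s]:
  s^2+7s+100 = (-1/2)(-2s^2+20s-126) + (17s+37)
  -2s^2+20s-126 = (-(2/17)s+414/289)(17s+37) + (-51732/289)
  17s+37 = (-(4913/51732)s-10693/51732)(-51732/289) + (0)
The last nonzero remainder is the constant -51732/289, so the polynomials are coprime and gcd = 1.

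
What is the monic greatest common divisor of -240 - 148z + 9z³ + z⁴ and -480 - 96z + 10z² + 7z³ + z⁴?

By polynomial division,
  z⁴ + 9z³ - 148z - 240 = (z⁴ + 7z³ + 10z² - 96z - 480) + (2z³ - 10z² - 52z + 240)
  z⁴ + 7z³ + 10z² - 96z - 480 = ((1/2)z + 6)(2z³ - 10z² - 52z + 240) + (96z² + 96z - 1920)
  2z³ - 10z² - 52z + 240 = ((1/48)z - 1/8)(96z² + 96z - 1920) + (0)
Last nonzero remainder: 96z² + 96z - 1920. Dividing through by 96 gives the monic gcd z² + z - 20.

-20 + z + z²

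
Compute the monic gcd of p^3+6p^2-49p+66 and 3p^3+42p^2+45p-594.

By polynomial division,
  p^3+6p^2-49p+66 = (1/3)(3p^3+42p^2+45p-594) + (-8p^2-64p+264)
  3p^3+42p^2+45p-594 = (-(3/8)p-9/4)(-8p^2-64p+264) + (0)
Last nonzero remainder: -8p^2-64p+264. Dividing through by -8 gives the monic gcd p^2+8p-33.

p^2+8p-33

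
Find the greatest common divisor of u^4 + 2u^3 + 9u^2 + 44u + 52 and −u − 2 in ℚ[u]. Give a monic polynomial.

u + 2

Repeated division with remainder:
  u^4 + 2u^3 + 9u^2 + 44u + 52 = (−u^3 − 9u − 26)(−u − 2) + (0)
Last nonzero remainder: −u − 2. Dividing through by −1 gives the monic gcd u + 2.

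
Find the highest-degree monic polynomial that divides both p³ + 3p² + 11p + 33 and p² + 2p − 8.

1

Euclidean algorithm in ℚ[p]:
  p³ + 3p² + 11p + 33 = (p + 1)(p² + 2p − 8) + (17p + 41)
  p² + 2p − 8 = ((1/17)p − 7/289)(17p + 41) + (−2025/289)
  17p + 41 = (−(4913/2025)p − 11849/2025)(−2025/289) + (0)
The last nonzero remainder is the constant −2025/289, so the polynomials are coprime and gcd = 1.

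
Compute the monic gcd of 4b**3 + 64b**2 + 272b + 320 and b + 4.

b + 4

Euclidean algorithm in ℚ[b]:
  4b**3 + 64b**2 + 272b + 320 = (4b**2 + 48b + 80)(b + 4) + (0)
The last nonzero remainder b + 4 is already monic.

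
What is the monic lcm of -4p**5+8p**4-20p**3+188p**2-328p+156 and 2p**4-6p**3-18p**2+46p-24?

Repeated division with remainder:
  -4p**5+8p**4-20p**3+188p**2-328p+156 = (-2p-2)(2p**4-6p**3-18p**2+46p-24) + (-68p**3+244p**2-284p+108)
  2p**4-6p**3-18p**2+46p-24 = (-(1/34)p-5/289)(-68p**3+244p**2-284p+108) + (-(6396/289)p**2+(12792/289)p-6396/289)
  -68p**3+244p**2-284p+108 = ((4913/1599)p-2601/533)(-(6396/289)p**2+(12792/289)p-6396/289) + (0)
Last nonzero remainder: -(6396/289)p**2+(12792/289)p-6396/289. Dividing through by -6396/289 gives the monic gcd p**2-2p+1.
Then lcm(f, g) = f·g / gcd(f, g); expanding and making the result monic gives the answer.

p**7-3p**6-5p**5-28p**4+69p**3+443p**2-945p+468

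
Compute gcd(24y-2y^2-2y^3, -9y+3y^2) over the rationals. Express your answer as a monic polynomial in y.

-3y+y^2

By polynomial division,
  -2y^3-2y^2+24y = (-(2/3)y-8/3)(3y^2-9y) + (0)
Last nonzero remainder: 3y^2-9y. Dividing through by 3 gives the monic gcd y^2-3y.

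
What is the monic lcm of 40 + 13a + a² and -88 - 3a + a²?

Euclidean algorithm in ℚ[a]:
  a² + 13a + 40 = (a² - 3a - 88) + (16a + 128)
  a² - 3a - 88 = ((1/16)a - 11/16)(16a + 128) + (0)
Last nonzero remainder: 16a + 128. Dividing through by 16 gives the monic gcd a + 8.
Then lcm(f, g) = f·g / gcd(f, g); expanding and making the result monic gives the answer.

-440 - 103a + 2a² + a³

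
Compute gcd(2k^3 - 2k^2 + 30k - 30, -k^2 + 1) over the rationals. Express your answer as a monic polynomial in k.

Euclidean algorithm in ℚ[k]:
  2k^3 - 2k^2 + 30k - 30 = (-2k + 2)(-k^2 + 1) + (32k - 32)
  -k^2 + 1 = (-(1/32)k - 1/32)(32k - 32) + (0)
Last nonzero remainder: 32k - 32. Dividing through by 32 gives the monic gcd k - 1.

k - 1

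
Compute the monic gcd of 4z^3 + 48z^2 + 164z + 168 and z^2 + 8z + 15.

Euclidean algorithm in ℚ[z]:
  4z^3 + 48z^2 + 164z + 168 = (4z + 16)(z^2 + 8z + 15) + (−24z − 72)
  z^2 + 8z + 15 = (−(1/24)z − 5/24)(−24z − 72) + (0)
Last nonzero remainder: −24z − 72. Dividing through by −24 gives the monic gcd z + 3.

z + 3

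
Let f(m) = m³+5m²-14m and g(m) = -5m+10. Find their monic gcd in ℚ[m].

m-2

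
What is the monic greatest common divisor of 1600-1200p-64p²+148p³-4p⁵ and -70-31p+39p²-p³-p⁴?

Euclidean algorithm in ℚ[p]:
  -4p⁵+148p³-64p²-1200p+1600 = (4p-4)(-p⁴-p³+39p²-31p-70) + (-12p³+216p²-1044p+1320)
  -p⁴-p³+39p²-31p-70 = ((1/12)p+19/12)(-12p³+216p²-1044p+1320) + (-216p²+1512p-2160)
  -12p³+216p²-1044p+1320 = ((1/18)p-11/18)(-216p²+1512p-2160) + (0)
Last nonzero remainder: -216p²+1512p-2160. Dividing through by -216 gives the monic gcd p²-7p+10.

10-7p+p²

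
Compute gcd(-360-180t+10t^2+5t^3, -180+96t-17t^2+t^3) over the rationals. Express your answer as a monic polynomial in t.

By polynomial division,
  5t^3+10t^2-180t-360 = (5)(t^3-17t^2+96t-180) + (95t^2-660t+540)
  t^3-17t^2+96t-180 = ((1/95)t-191/1805)(95t^2-660t+540) + ((7392/361)t-44352/361)
  95t^2-660t+540 = ((34295/7392)t-5415/1232)((7392/361)t-44352/361) + (0)
Last nonzero remainder: (7392/361)t-44352/361. Dividing through by 7392/361 gives the monic gcd t-6.

-6+t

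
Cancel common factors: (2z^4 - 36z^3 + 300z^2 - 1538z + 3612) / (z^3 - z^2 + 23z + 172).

By polynomial division,
  2z^4 - 36z^3 + 300z^2 - 1538z + 3612 = (2z - 34)(z^3 - z^2 + 23z + 172) + (220z^2 - 1100z + 9460)
  z^3 - z^2 + 23z + 172 = ((1/220)z + 1/55)(220z^2 - 1100z + 9460) + (0)
Last nonzero remainder: 220z^2 - 1100z + 9460. Dividing through by 220 gives the monic gcd z^2 - 5z + 43.
Cancel z^2 - 5z + 43 from numerator and denominator to get the reduced form.

(2z^2 - 26z + 84)/(z + 4)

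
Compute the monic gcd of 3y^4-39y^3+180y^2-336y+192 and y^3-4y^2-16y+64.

Apply the Euclidean algorithm:
  3y^4-39y^3+180y^2-336y+192 = (3y-27)(y^3-4y^2-16y+64) + (120y^2-960y+1920)
  y^3-4y^2-16y+64 = ((1/120)y+1/30)(120y^2-960y+1920) + (0)
Last nonzero remainder: 120y^2-960y+1920. Dividing through by 120 gives the monic gcd y^2-8y+16.

y^2-8y+16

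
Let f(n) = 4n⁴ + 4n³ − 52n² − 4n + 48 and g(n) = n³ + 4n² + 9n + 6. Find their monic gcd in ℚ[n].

n + 1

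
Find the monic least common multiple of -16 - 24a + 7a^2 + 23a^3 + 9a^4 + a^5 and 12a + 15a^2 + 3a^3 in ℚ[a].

-16a - 24a^2 + 7a^3 + 23a^4 + 9a^5 + a^6

Apply the Euclidean algorithm:
  a^5 + 9a^4 + 23a^3 + 7a^2 - 24a - 16 = ((1/3)a^2 + (4/3)a - 1/3)(3a^3 + 15a^2 + 12a) + (-4a^2 - 20a - 16)
  3a^3 + 15a^2 + 12a = (-(3/4)a)(-4a^2 - 20a - 16) + (0)
Last nonzero remainder: -4a^2 - 20a - 16. Dividing through by -4 gives the monic gcd a^2 + 5a + 4.
Then lcm(f, g) = f·g / gcd(f, g); expanding and making the result monic gives the answer.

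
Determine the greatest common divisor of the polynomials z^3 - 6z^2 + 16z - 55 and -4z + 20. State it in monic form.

Euclidean algorithm in ℚ[z]:
  z^3 - 6z^2 + 16z - 55 = (-(1/4)z^2 + (1/4)z - 11/4)(-4z + 20) + (0)
Last nonzero remainder: -4z + 20. Dividing through by -4 gives the monic gcd z - 5.

z - 5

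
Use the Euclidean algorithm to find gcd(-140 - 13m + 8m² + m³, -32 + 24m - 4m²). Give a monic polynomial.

Euclidean algorithm in ℚ[m]:
  m³ + 8m² - 13m - 140 = (-(1/4)m - 7/2)(-4m² + 24m - 32) + (63m - 252)
  -4m² + 24m - 32 = (-(4/63)m + 8/63)(63m - 252) + (0)
Last nonzero remainder: 63m - 252. Dividing through by 63 gives the monic gcd m - 4.

-4 + m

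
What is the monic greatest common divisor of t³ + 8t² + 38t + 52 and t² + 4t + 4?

Euclidean algorithm in ℚ[t]:
  t³ + 8t² + 38t + 52 = (t + 4)(t² + 4t + 4) + (18t + 36)
  t² + 4t + 4 = ((1/18)t + 1/9)(18t + 36) + (0)
Last nonzero remainder: 18t + 36. Dividing through by 18 gives the monic gcd t + 2.

t + 2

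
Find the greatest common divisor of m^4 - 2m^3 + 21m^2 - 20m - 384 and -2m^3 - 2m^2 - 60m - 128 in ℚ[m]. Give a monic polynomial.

m^2 - m + 32

Repeated division with remainder:
  m^4 - 2m^3 + 21m^2 - 20m - 384 = (-(1/2)m + 3/2)(-2m^3 - 2m^2 - 60m - 128) + (-6m^2 + 6m - 192)
  -2m^3 - 2m^2 - 60m - 128 = ((1/3)m + 2/3)(-6m^2 + 6m - 192) + (0)
Last nonzero remainder: -6m^2 + 6m - 192. Dividing through by -6 gives the monic gcd m^2 - m + 32.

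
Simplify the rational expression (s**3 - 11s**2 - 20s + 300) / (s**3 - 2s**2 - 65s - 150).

Euclidean algorithm in ℚ[s]:
  s**3 - 11s**2 - 20s + 300 = (s**3 - 2s**2 - 65s - 150) + (-9s**2 + 45s + 450)
  s**3 - 2s**2 - 65s - 150 = (-(1/9)s - 1/3)(-9s**2 + 45s + 450) + (0)
Last nonzero remainder: -9s**2 + 45s + 450. Dividing through by -9 gives the monic gcd s**2 - 5s - 50.
Cancel s**2 - 5s - 50 from numerator and denominator to get the reduced form.

(s - 6)/(s + 3)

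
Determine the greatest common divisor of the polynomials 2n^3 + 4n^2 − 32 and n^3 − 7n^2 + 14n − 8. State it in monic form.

Euclidean algorithm in ℚ[n]:
  2n^3 + 4n^2 − 32 = (2)(n^3 − 7n^2 + 14n − 8) + (18n^2 − 28n − 16)
  n^3 − 7n^2 + 14n − 8 = ((1/18)n − 49/162)(18n^2 − 28n − 16) + ((520/81)n − 1040/81)
  18n^2 − 28n − 16 = ((729/260)n + 81/65)((520/81)n − 1040/81) + (0)
Last nonzero remainder: (520/81)n − 1040/81. Dividing through by 520/81 gives the monic gcd n − 2.

n − 2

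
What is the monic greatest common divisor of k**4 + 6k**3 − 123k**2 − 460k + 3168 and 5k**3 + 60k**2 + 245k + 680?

k + 8

Euclidean algorithm in ℚ[k]:
  k**4 + 6k**3 − 123k**2 − 460k + 3168 = ((1/5)k − 6/5)(5k**3 + 60k**2 + 245k + 680) + (−100k**2 − 302k + 3984)
  5k**3 + 60k**2 + 245k + 680 = (−(1/20)k − 449/1000)(−100k**2 − 302k + 3984) + ((154301/500)k + 308602/125)
  −100k**2 − 302k + 3984 = (−(50000/154301)k + 249000/154301)((154301/500)k + 308602/125) + (0)
Last nonzero remainder: (154301/500)k + 308602/125. Dividing through by 154301/500 gives the monic gcd k + 8.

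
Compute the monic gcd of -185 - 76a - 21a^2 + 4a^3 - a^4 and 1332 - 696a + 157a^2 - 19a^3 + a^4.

37 - 7a + a^2

Repeated division with remainder:
  -a^4 + 4a^3 - 21a^2 - 76a - 185 = (-1)(a^4 - 19a^3 + 157a^2 - 696a + 1332) + (-15a^3 + 136a^2 - 772a + 1147)
  a^4 - 19a^3 + 157a^2 - 696a + 1332 = (-(1/15)a + 149/225)(-15a^3 + 136a^2 - 772a + 1147) + ((3481/225)a^2 - (24367/225)a + 128797/225)
  -15a^3 + 136a^2 - 772a + 1147 = (-(3375/3481)a + 6975/3481)((3481/225)a^2 - (24367/225)a + 128797/225) + (0)
Last nonzero remainder: (3481/225)a^2 - (24367/225)a + 128797/225. Dividing through by 3481/225 gives the monic gcd a^2 - 7a + 37.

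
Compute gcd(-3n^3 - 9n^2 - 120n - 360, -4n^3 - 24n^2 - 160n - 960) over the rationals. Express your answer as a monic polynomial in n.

Apply the Euclidean algorithm:
  -3n^3 - 9n^2 - 120n - 360 = (3/4)(-4n^3 - 24n^2 - 160n - 960) + (9n^2 + 360)
  -4n^3 - 24n^2 - 160n - 960 = (-(4/9)n - 8/3)(9n^2 + 360) + (0)
Last nonzero remainder: 9n^2 + 360. Dividing through by 9 gives the monic gcd n^2 + 40.

n^2 + 40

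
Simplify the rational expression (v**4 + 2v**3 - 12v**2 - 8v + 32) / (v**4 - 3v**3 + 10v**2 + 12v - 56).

Euclidean algorithm in ℚ[v]:
  v**4 + 2v**3 - 12v**2 - 8v + 32 = (v**4 - 3v**3 + 10v**2 + 12v - 56) + (5v**3 - 22v**2 - 20v + 88)
  v**4 - 3v**3 + 10v**2 + 12v - 56 = ((1/5)v + 7/25)(5v**3 - 22v**2 - 20v + 88) + ((504/25)v**2 - 2016/25)
  5v**3 - 22v**2 - 20v + 88 = ((125/504)v - 275/252)((504/25)v**2 - 2016/25) + (0)
Last nonzero remainder: (504/25)v**2 - 2016/25. Dividing through by 504/25 gives the monic gcd v**2 - 4.
Cancel v**2 - 4 from numerator and denominator to get the reduced form.

(v**2 + 2v - 8)/(v**2 - 3v + 14)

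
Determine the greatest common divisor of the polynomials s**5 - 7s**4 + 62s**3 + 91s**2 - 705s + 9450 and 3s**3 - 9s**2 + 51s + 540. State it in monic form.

s**2 - 7s + 45

By polynomial division,
  s**5 - 7s**4 + 62s**3 + 91s**2 - 705s + 9450 = ((1/3)s**2 - (4/3)s + 11)(3s**3 - 9s**2 + 51s + 540) + (78s**2 - 546s + 3510)
  3s**3 - 9s**2 + 51s + 540 = ((1/26)s + 2/13)(78s**2 - 546s + 3510) + (0)
Last nonzero remainder: 78s**2 - 546s + 3510. Dividing through by 78 gives the monic gcd s**2 - 7s + 45.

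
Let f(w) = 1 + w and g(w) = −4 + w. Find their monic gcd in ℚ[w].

1

By polynomial division,
  w + 1 = (w − 4) + (5)
  w − 4 = ((1/5)w − 4/5)(5) + (0)
The last nonzero remainder is the constant 5, so the polynomials are coprime and gcd = 1.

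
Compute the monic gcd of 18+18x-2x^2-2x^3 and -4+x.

1

Apply the Euclidean algorithm:
  -2x^3-2x^2+18x+18 = (-2x^2-10x-22)(x-4) + (-70)
  x-4 = (-(1/70)x+2/35)(-70) + (0)
The last nonzero remainder is the constant -70, so the polynomials are coprime and gcd = 1.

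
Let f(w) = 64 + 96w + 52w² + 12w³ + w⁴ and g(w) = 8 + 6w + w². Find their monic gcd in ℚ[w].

8 + 6w + w²

Repeated division with remainder:
  w⁴ + 12w³ + 52w² + 96w + 64 = (w² + 6w + 8)(w² + 6w + 8) + (0)
The last nonzero remainder w² + 6w + 8 is already monic.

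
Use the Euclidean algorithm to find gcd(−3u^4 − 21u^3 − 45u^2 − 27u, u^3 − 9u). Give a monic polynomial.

Apply the Euclidean algorithm:
  −3u^4 − 21u^3 − 45u^2 − 27u = (−3u − 21)(u^3 − 9u) + (−72u^2 − 216u)
  u^3 − 9u = (−(1/72)u + 1/24)(−72u^2 − 216u) + (0)
Last nonzero remainder: −72u^2 − 216u. Dividing through by −72 gives the monic gcd u^2 + 3u.

u^2 + 3u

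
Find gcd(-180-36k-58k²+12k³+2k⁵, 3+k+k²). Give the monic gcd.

Apply the Euclidean algorithm:
  2k⁵+12k³-58k²-36k-180 = (2k³-2k²+8k-60)(k²+k+3) + (0)
The last nonzero remainder k²+k+3 is already monic.

3+k+k²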